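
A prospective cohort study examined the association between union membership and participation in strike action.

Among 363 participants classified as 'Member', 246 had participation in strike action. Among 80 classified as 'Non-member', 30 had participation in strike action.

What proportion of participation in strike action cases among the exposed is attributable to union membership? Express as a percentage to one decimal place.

44.7

From the description: a = 246, b = 117, c = 30, d = 50.
Risk in exposed = 246/363 = 0.67769; risk in unexposed = 30/80 = 0.37500.
RR = 0.67769/0.37500 = 1.80716
AR% = (RR − 1)/RR × 100 = (1.80716 − 1)/1.80716 × 100 = 44.6646%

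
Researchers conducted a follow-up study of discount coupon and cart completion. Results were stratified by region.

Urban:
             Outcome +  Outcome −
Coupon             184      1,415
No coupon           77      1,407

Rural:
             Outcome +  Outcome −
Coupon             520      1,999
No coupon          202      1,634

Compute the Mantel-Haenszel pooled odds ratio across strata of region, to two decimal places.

OR_MH = Σ(aᵢdᵢ/nᵢ) / Σ(bᵢcᵢ/nᵢ), where nᵢ is the stratum total.
Stratum 1 (Urban): n = 3083; a·d/n = 184·1407/3083 = 83.9728; b·c/n = 1415·77/3083 = 35.3406
Stratum 2 (Rural): n = 4355; a·d/n = 520·1634/4355 = 195.1045; b·c/n = 1999·202/4355 = 92.7206
OR_MH = (83.9728 + 195.1045) / (35.3406 + 92.7206) = 279.0772 / 128.0611 = 2.17925

2.18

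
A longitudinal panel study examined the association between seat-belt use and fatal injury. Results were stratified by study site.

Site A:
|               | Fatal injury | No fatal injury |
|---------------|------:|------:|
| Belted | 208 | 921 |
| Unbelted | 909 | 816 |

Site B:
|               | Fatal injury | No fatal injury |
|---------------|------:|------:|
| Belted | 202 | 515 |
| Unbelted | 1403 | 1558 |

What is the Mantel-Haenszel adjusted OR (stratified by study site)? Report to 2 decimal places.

0.30

OR_MH = Σ(aᵢdᵢ/nᵢ) / Σ(bᵢcᵢ/nᵢ), where nᵢ is the stratum total.
Stratum 1 (Site A): n = 2854; a·d/n = 208·816/2854 = 59.4702; b·c/n = 921·909/2854 = 293.3388
Stratum 2 (Site B): n = 3678; a·d/n = 202·1558/3678 = 85.5672; b·c/n = 515·1403/3678 = 196.4505
OR_MH = (59.4702 + 85.5672) / (293.3388 + 196.4505) = 145.0374 / 489.7893 = 0.29612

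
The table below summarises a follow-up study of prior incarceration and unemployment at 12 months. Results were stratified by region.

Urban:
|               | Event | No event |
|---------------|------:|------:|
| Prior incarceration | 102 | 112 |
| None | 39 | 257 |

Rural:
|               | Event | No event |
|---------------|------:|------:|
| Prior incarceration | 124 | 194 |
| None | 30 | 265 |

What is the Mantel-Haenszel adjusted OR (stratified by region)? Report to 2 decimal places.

OR_MH = Σ(aᵢdᵢ/nᵢ) / Σ(bᵢcᵢ/nᵢ), where nᵢ is the stratum total.
Stratum 1 (Urban): n = 510; a·d/n = 102·257/510 = 51.4000; b·c/n = 112·39/510 = 8.5647
Stratum 2 (Rural): n = 613; a·d/n = 124·265/613 = 53.6052; b·c/n = 194·30/613 = 9.4943
OR_MH = (51.4000 + 53.6052) / (8.5647 + 9.4943) = 105.0052 / 18.0590 = 5.81457

5.81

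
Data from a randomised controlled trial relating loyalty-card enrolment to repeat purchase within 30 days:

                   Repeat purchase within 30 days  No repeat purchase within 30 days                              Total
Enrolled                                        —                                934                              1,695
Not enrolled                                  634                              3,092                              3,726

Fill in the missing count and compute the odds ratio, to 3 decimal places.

3.974

The missing cell is in the exposed row: 1695 − 934 = 761.
So a = 761, b = 934, c = 634, d = 3092.
OR = (a·d)/(b·c) = (761 × 3092) / (934 × 634) = 2353012 / 592156 = 3.97364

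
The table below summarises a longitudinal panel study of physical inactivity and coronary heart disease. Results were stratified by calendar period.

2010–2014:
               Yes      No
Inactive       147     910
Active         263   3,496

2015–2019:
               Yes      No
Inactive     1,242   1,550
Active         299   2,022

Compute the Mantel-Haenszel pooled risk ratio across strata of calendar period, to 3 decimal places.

RR_MH = Σ(aᵢ·n₀ᵢ/nᵢ) / Σ(cᵢ·n₁ᵢ/nᵢ), with n₁ᵢ = aᵢ+bᵢ (exposed), n₀ᵢ = cᵢ+dᵢ (unexposed), nᵢ = n₁ᵢ+n₀ᵢ.
Stratum 1 (2010–2014): n₁ = 1057, n₀ = 3759, n = 4816; a·n₀/n = 147·3759/4816 = 114.7369; c·n₁/n = 263·1057/4816 = 57.7224
Stratum 2 (2015–2019): n₁ = 2792, n₀ = 2321, n = 5113; a·n₀/n = 1242·2321/5113 = 563.7946; c·n₁/n = 299·2792/5113 = 163.2717
RR_MH = (114.7369 + 563.7946) / (57.7224 + 163.2717) = 678.5316 / 220.9940 = 3.07036

3.070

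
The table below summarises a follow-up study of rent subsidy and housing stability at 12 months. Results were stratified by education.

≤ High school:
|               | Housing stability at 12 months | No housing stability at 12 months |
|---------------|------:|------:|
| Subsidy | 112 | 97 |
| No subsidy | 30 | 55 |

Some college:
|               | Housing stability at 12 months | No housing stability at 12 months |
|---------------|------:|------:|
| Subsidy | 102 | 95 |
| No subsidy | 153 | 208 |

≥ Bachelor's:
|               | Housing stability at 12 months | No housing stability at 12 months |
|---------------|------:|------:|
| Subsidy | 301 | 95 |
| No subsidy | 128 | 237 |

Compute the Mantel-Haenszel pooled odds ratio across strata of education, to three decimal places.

OR_MH = Σ(aᵢdᵢ/nᵢ) / Σ(bᵢcᵢ/nᵢ), where nᵢ is the stratum total.
Stratum 1 (≤ High school): n = 294; a·d/n = 112·55/294 = 20.9524; b·c/n = 97·30/294 = 9.8980
Stratum 2 (Some college): n = 558; a·d/n = 102·208/558 = 38.0215; b·c/n = 95·153/558 = 26.0484
Stratum 3 (≥ Bachelor's): n = 761; a·d/n = 301·237/761 = 93.7411; b·c/n = 95·128/761 = 15.9790
OR_MH = (20.9524 + 38.0215 + 93.7411) / (9.8980 + 26.0484 + 15.9790) = 152.7150 / 51.9253 = 2.94105

2.941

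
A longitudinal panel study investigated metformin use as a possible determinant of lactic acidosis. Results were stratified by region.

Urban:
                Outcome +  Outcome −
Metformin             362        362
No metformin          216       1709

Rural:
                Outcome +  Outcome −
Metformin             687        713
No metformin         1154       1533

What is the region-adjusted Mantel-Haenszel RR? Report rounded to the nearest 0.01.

1.57

RR_MH = Σ(aᵢ·n₀ᵢ/nᵢ) / Σ(cᵢ·n₁ᵢ/nᵢ), with n₁ᵢ = aᵢ+bᵢ (exposed), n₀ᵢ = cᵢ+dᵢ (unexposed), nᵢ = n₁ᵢ+n₀ᵢ.
Stratum 1 (Urban): n₁ = 724, n₀ = 1925, n = 2649; a·n₀/n = 362·1925/2649 = 263.0615; c·n₁/n = 216·724/2649 = 59.0351
Stratum 2 (Rural): n₁ = 1400, n₀ = 2687, n = 4087; a·n₀/n = 687·2687/4087 = 451.6685; c·n₁/n = 1154·1400/4087 = 395.3022
RR_MH = (263.0615 + 451.6685) / (59.0351 + 395.3022) = 714.7300 / 454.3373 = 1.57313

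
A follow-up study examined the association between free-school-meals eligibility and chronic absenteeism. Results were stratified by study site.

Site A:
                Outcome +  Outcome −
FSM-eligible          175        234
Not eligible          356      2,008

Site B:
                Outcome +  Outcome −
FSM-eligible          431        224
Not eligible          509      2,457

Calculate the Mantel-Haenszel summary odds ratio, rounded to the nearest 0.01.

OR_MH = Σ(aᵢdᵢ/nᵢ) / Σ(bᵢcᵢ/nᵢ), where nᵢ is the stratum total.
Stratum 1 (Site A): n = 2773; a·d/n = 175·2008/2773 = 126.7220; b·c/n = 234·356/2773 = 30.0411
Stratum 2 (Site B): n = 3621; a·d/n = 431·2457/3621 = 292.4515; b·c/n = 224·509/3621 = 31.4874
OR_MH = (126.7220 + 292.4515) / (30.0411 + 31.4874) = 419.1735 / 61.5285 = 6.81267

6.81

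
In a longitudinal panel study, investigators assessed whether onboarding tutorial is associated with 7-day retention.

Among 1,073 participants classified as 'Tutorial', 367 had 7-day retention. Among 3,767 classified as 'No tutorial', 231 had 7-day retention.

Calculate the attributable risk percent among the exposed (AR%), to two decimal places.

From the description: a = 367, b = 706, c = 231, d = 3536.
Risk in exposed = 367/1073 = 0.34203; risk in unexposed = 231/3767 = 0.06132.
RR = 0.34203/0.06132 = 5.57763
AR% = (RR − 1)/RR × 100 = (5.57763 − 1)/5.57763 × 100 = 82.0712%

82.07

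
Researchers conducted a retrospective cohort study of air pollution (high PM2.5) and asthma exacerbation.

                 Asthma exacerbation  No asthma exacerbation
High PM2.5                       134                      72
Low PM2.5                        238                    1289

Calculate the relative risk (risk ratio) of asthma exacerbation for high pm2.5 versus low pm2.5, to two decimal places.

Cells: a = 134, b = 72, c = 238, d = 1289.
Risk in exposed = 134/206 = 0.65049; risk in unexposed = 238/1527 = 0.15586.
RR = 0.65049 / 0.15586 = 4.17349
The risk among the exposed is 4.17 times that among the unexposed.

4.17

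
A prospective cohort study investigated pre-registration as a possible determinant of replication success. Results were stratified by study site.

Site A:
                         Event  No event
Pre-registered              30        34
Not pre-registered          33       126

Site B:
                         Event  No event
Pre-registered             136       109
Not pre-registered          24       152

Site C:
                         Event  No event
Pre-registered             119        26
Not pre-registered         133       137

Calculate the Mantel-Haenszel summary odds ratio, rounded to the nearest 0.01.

5.38

OR_MH = Σ(aᵢdᵢ/nᵢ) / Σ(bᵢcᵢ/nᵢ), where nᵢ is the stratum total.
Stratum 1 (Site A): n = 223; a·d/n = 30·126/223 = 16.9507; b·c/n = 34·33/223 = 5.0314
Stratum 2 (Site B): n = 421; a·d/n = 136·152/421 = 49.1021; b·c/n = 109·24/421 = 6.2138
Stratum 3 (Site C): n = 415; a·d/n = 119·137/415 = 39.2843; b·c/n = 26·133/415 = 8.3325
OR_MH = (16.9507 + 49.1021 + 39.2843) / (5.0314 + 6.2138 + 8.3325) = 105.3371 / 19.5777 = 5.38047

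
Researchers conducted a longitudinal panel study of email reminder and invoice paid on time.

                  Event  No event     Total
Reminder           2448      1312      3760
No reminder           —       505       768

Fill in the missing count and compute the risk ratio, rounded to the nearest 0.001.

1.901

The missing cell is in the unexposed row: 768 − 505 = 263.
So a = 2448, b = 1312, c = 263, d = 505.
RR = [a/(a+b)] / [c/(c+d)] = (2448/3760) / (263/768) = 0.65106/0.34245 = 1.90121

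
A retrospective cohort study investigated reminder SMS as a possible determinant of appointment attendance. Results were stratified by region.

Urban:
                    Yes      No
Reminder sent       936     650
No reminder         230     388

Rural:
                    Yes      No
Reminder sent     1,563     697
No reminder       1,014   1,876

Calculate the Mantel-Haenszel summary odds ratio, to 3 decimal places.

3.580

OR_MH = Σ(aᵢdᵢ/nᵢ) / Σ(bᵢcᵢ/nᵢ), where nᵢ is the stratum total.
Stratum 1 (Urban): n = 2204; a·d/n = 936·388/2204 = 164.7768; b·c/n = 650·230/2204 = 67.8312
Stratum 2 (Rural): n = 5150; a·d/n = 1563·1876/5150 = 569.3569; b·c/n = 697·1014/5150 = 137.2346
OR_MH = (164.7768 + 569.3569) / (67.8312 + 137.2346) = 734.1337 / 205.0658 = 3.57999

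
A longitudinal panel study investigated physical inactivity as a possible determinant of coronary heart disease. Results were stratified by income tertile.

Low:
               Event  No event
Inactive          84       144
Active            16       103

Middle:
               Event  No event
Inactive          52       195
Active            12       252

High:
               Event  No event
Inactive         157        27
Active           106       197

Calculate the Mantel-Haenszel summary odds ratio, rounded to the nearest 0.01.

OR_MH = Σ(aᵢdᵢ/nᵢ) / Σ(bᵢcᵢ/nᵢ), where nᵢ is the stratum total.
Stratum 1 (Low): n = 347; a·d/n = 84·103/347 = 24.9337; b·c/n = 144·16/347 = 6.6398
Stratum 2 (Middle): n = 511; a·d/n = 52·252/511 = 25.6438; b·c/n = 195·12/511 = 4.5793
Stratum 3 (High): n = 487; a·d/n = 157·197/487 = 63.5092; b·c/n = 27·106/487 = 5.8768
OR_MH = (24.9337 + 25.6438 + 63.5092) / (6.6398 + 4.5793 + 5.8768) = 114.0868 / 17.0958 = 6.67337

6.67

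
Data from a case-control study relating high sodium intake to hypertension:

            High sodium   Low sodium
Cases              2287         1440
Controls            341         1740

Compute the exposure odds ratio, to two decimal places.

8.10

Reading the table with exposure as columns: a = 2287 (High sodium, case), b = 341 (High sodium, non-case), c = 1440 (Low sodium, case), d = 1740.
OR = (a·d)/(b·c) = (2287 × 1740) / (341 × 1440) = 3979380 / 491040 = 8.10398
The odds of hypertension are about 8.10 times as high in the high sodium group.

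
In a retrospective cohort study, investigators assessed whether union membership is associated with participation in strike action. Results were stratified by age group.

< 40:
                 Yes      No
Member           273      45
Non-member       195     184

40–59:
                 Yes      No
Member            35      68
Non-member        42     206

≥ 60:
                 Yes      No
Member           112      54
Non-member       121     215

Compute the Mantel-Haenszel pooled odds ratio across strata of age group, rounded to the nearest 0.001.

4.166

OR_MH = Σ(aᵢdᵢ/nᵢ) / Σ(bᵢcᵢ/nᵢ), where nᵢ is the stratum total.
Stratum 1 (< 40): n = 697; a·d/n = 273·184/697 = 72.0689; b·c/n = 45·195/697 = 12.5897
Stratum 2 (40–59): n = 351; a·d/n = 35·206/351 = 20.5413; b·c/n = 68·42/351 = 8.1368
Stratum 3 (≥ 60): n = 502; a·d/n = 112·215/502 = 47.9681; b·c/n = 54·121/502 = 13.0159
OR_MH = (72.0689 + 20.5413 + 47.9681) / (12.5897 + 8.1368 + 13.0159) = 140.5783 / 33.7424 = 4.16623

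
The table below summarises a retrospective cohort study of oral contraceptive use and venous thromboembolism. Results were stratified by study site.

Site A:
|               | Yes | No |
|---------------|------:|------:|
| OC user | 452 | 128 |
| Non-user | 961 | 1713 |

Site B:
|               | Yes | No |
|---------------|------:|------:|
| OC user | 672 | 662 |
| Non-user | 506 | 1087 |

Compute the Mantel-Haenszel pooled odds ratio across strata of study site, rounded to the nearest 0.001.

OR_MH = Σ(aᵢdᵢ/nᵢ) / Σ(bᵢcᵢ/nᵢ), where nᵢ is the stratum total.
Stratum 1 (Site A): n = 3254; a·d/n = 452·1713/3254 = 237.9459; b·c/n = 128·961/3254 = 37.8021
Stratum 2 (Site B): n = 2927; a·d/n = 672·1087/2927 = 249.5606; b·c/n = 662·506/2927 = 114.4421
OR_MH = (237.9459 + 249.5606) / (37.8021 + 114.4421) = 487.5066 / 152.2442 = 3.20214

3.202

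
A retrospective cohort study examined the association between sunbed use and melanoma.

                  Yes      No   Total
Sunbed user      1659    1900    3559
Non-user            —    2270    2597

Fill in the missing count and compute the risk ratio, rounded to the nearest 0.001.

3.702

The missing cell is in the unexposed row: 2597 − 2270 = 327.
So a = 1659, b = 1900, c = 327, d = 2270.
RR = [a/(a+b)] / [c/(c+d)] = (1659/3559) / (327/2597) = 0.46614/0.12591 = 3.70205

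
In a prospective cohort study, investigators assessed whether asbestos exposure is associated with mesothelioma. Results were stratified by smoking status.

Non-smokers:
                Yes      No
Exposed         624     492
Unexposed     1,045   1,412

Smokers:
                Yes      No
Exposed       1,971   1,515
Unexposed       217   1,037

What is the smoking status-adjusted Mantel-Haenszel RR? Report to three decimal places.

RR_MH = Σ(aᵢ·n₀ᵢ/nᵢ) / Σ(cᵢ·n₁ᵢ/nᵢ), with n₁ᵢ = aᵢ+bᵢ (exposed), n₀ᵢ = cᵢ+dᵢ (unexposed), nᵢ = n₁ᵢ+n₀ᵢ.
Stratum 1 (Non-smokers): n₁ = 1116, n₀ = 2457, n = 3573; a·n₀/n = 624·2457/3573 = 429.0982; c·n₁/n = 1045·1116/3573 = 326.3980
Stratum 2 (Smokers): n₁ = 3486, n₀ = 1254, n = 4740; a·n₀/n = 1971·1254/4740 = 521.4418; c·n₁/n = 217·3486/4740 = 159.5911
RR_MH = (429.0982 + 521.4418) / (326.3980 + 159.5911) = 950.5400 / 485.9891 = 1.95589

1.956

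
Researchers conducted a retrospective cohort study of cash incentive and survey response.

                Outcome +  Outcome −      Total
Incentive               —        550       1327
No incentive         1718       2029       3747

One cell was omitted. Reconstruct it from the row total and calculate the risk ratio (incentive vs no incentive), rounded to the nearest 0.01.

The missing cell is in the exposed row: 1327 − 550 = 777.
So a = 777, b = 550, c = 1718, d = 2029.
RR = [a/(a+b)] / [c/(c+d)] = (777/1327) / (1718/3747) = 0.58553/0.45850 = 1.27706

1.28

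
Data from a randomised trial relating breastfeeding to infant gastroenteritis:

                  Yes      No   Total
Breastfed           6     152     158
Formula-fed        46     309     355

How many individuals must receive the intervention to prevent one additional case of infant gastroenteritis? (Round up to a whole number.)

Risk in treated group = 6/158 = 0.03797; risk in control = 46/355 = 0.12958.
Absolute risk reduction = 0.12958 − 0.03797 = 0.09160
NNT = 1 / ARR = 1 / 0.09160 = 10.917 → round up → 11

11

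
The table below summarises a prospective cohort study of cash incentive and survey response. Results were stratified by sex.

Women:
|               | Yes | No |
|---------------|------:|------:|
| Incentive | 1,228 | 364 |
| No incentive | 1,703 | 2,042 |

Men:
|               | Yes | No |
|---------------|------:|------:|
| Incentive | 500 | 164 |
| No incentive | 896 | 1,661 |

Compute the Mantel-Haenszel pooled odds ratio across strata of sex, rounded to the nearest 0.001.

OR_MH = Σ(aᵢdᵢ/nᵢ) / Σ(bᵢcᵢ/nᵢ), where nᵢ is the stratum total.
Stratum 1 (Women): n = 5337; a·d/n = 1228·2042/5337 = 469.8475; b·c/n = 364·1703/5337 = 116.1499
Stratum 2 (Men): n = 3221; a·d/n = 500·1661/3221 = 257.8392; b·c/n = 164·896/3221 = 45.6206
OR_MH = (469.8475 + 257.8392) / (116.1499 + 45.6206) = 727.6867 / 161.7705 = 4.49827

4.498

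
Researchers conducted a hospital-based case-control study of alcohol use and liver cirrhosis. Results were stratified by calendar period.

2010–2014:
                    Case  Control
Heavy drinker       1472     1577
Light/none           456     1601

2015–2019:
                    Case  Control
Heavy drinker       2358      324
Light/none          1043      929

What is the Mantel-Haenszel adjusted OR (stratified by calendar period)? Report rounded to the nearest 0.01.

OR_MH = Σ(aᵢdᵢ/nᵢ) / Σ(bᵢcᵢ/nᵢ), where nᵢ is the stratum total.
Stratum 1 (2010–2014): n = 5106; a·d/n = 1472·1601/5106 = 461.5495; b·c/n = 1577·456/5106 = 140.8367
Stratum 2 (2015–2019): n = 4654; a·d/n = 2358·929/4654 = 470.6880; b·c/n = 324·1043/4654 = 72.6111
OR_MH = (461.5495 + 470.6880) / (140.8367 + 72.6111) = 932.2376 / 213.4477 = 4.36752

4.37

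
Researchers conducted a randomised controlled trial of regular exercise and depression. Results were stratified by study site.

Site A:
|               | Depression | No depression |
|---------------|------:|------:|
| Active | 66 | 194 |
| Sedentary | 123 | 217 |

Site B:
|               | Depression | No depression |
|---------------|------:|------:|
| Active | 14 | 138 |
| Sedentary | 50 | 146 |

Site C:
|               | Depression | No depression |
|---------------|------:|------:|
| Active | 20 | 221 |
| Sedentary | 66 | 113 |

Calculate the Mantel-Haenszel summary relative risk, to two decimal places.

RR_MH = Σ(aᵢ·n₀ᵢ/nᵢ) / Σ(cᵢ·n₁ᵢ/nᵢ), with n₁ᵢ = aᵢ+bᵢ (exposed), n₀ᵢ = cᵢ+dᵢ (unexposed), nᵢ = n₁ᵢ+n₀ᵢ.
Stratum 1 (Site A): n₁ = 260, n₀ = 340, n = 600; a·n₀/n = 66·340/600 = 37.4000; c·n₁/n = 123·260/600 = 53.3000
Stratum 2 (Site B): n₁ = 152, n₀ = 196, n = 348; a·n₀/n = 14·196/348 = 7.8851; c·n₁/n = 50·152/348 = 21.8391
Stratum 3 (Site C): n₁ = 241, n₀ = 179, n = 420; a·n₀/n = 20·179/420 = 8.5238; c·n₁/n = 66·241/420 = 37.8714
RR_MH = (37.4000 + 7.8851 + 8.5238) / (53.3000 + 21.8391 + 37.8714) = 53.8089 / 113.0105 = 0.47614

0.48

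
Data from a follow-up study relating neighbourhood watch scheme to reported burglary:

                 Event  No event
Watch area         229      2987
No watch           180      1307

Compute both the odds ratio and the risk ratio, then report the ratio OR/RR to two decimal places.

Cells: a = 229, b = 2987, c = 180, d = 1307.
OR = (229·1307)/(2987·180) = 299303/537660 = 0.55668
Risk in exposed = 229/3216 = 0.07121; risk in unexposed = 180/1487 = 0.12105; RR = 0.58824
OR/RR = 0.55668 / 0.58824 = 0.94634
The outcome is not rare, so the OR lies further from 1 than the RR.

0.95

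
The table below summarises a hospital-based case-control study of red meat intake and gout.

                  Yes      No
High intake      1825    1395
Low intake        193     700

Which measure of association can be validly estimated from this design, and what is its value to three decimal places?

4.745

Cells: a = 1825, b = 1395, c = 193, d = 700.
This is a hospital-based case-control study: participants were sampled on outcome status, so risks in the source population cannot be estimated directly — relative risk is not valid here. The odds ratio is the appropriate measure.
OR = (a·d)/(b·c) = (1825 × 700) / (1395 × 193) = 1277500 / 269235 = 4.74493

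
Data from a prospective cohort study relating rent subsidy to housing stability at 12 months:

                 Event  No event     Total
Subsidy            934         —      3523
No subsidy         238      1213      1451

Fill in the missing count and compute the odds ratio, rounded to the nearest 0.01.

The missing cell is in the exposed row: 3523 − 934 = 2589.
So a = 934, b = 2589, c = 238, d = 1213.
OR = (a·d)/(b·c) = (934 × 1213) / (2589 × 238) = 1132942 / 616182 = 1.83865

1.84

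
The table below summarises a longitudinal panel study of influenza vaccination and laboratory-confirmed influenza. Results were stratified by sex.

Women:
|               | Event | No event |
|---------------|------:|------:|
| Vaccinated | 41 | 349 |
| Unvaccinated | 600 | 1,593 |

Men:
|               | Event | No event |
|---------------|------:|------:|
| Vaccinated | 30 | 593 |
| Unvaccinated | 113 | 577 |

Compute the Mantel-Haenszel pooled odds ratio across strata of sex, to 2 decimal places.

OR_MH = Σ(aᵢdᵢ/nᵢ) / Σ(bᵢcᵢ/nᵢ), where nᵢ is the stratum total.
Stratum 1 (Women): n = 2583; a·d/n = 41·1593/2583 = 25.2857; b·c/n = 349·600/2583 = 81.0685
Stratum 2 (Men): n = 1313; a·d/n = 30·577/1313 = 13.1835; b·c/n = 593·113/1313 = 51.0350
OR_MH = (25.2857 + 13.1835) / (81.0685 + 51.0350) = 38.4693 / 132.1036 = 0.29121

0.29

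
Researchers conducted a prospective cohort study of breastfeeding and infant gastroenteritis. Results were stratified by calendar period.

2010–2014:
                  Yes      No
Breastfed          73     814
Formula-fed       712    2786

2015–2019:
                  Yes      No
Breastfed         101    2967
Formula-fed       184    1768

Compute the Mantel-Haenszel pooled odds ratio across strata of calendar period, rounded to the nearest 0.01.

0.34

OR_MH = Σ(aᵢdᵢ/nᵢ) / Σ(bᵢcᵢ/nᵢ), where nᵢ is the stratum total.
Stratum 1 (2010–2014): n = 4385; a·d/n = 73·2786/4385 = 46.3804; b·c/n = 814·712/4385 = 132.1706
Stratum 2 (2015–2019): n = 5020; a·d/n = 101·1768/5020 = 35.5713; b·c/n = 2967·184/5020 = 108.7506
OR_MH = (46.3804 + 35.5713) / (132.1706 + 108.7506) = 81.9517 / 240.9212 = 0.34016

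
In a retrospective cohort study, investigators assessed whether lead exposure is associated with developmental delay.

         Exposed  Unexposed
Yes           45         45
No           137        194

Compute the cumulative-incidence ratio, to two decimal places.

1.31

Reading the table with exposure as columns: a = 45 (Exposed, case), b = 137 (Exposed, non-case), c = 45 (Unexposed, case), d = 194.
Risk in exposed = 45/182 = 0.24725; risk in unexposed = 45/239 = 0.18828.
RR = 0.24725 / 0.18828 = 1.31319
The risk among the exposed is 1.31 times that among the unexposed.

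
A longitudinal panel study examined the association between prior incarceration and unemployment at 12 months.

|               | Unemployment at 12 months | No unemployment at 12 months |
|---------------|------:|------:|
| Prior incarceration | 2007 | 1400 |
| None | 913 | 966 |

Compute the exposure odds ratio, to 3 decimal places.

1.517

Cells: a = 2007, b = 1400, c = 913, d = 966.
OR = (a·d)/(b·c) = (2007 × 966) / (1400 × 913) = 1938762 / 1278200 = 1.51679
The odds of unemployment at 12 months are about 1.52 times as high in the prior incarceration group.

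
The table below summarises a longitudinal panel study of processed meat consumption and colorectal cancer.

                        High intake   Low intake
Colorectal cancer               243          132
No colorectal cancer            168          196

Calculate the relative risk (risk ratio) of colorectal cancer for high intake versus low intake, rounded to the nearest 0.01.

Reading the table with exposure as columns: a = 243 (High intake, case), b = 168 (High intake, non-case), c = 132 (Low intake, case), d = 196.
Risk in exposed = 243/411 = 0.59124; risk in unexposed = 132/328 = 0.40244.
RR = 0.59124 / 0.40244 = 1.46914
The risk among the exposed is 1.47 times that among the unexposed.

1.47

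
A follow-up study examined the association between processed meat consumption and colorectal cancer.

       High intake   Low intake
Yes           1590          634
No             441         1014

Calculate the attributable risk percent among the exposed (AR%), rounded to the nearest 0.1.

50.9

Reading the table with exposure as columns: a = 1590 (High intake, case), b = 441 (High intake, non-case), c = 634 (Low intake, case), d = 1014.
Risk in exposed = 1590/2031 = 0.78287; risk in unexposed = 634/1648 = 0.38471.
RR = 0.78287/0.38471 = 2.03496
AR% = (RR − 1)/RR × 100 = (2.03496 − 1)/2.03496 × 100 = 50.8589%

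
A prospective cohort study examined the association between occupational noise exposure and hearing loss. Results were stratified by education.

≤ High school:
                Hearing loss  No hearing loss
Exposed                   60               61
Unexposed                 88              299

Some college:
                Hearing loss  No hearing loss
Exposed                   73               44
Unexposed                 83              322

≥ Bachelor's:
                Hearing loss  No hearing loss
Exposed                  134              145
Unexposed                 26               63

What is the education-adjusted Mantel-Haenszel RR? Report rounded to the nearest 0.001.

2.273

RR_MH = Σ(aᵢ·n₀ᵢ/nᵢ) / Σ(cᵢ·n₁ᵢ/nᵢ), with n₁ᵢ = aᵢ+bᵢ (exposed), n₀ᵢ = cᵢ+dᵢ (unexposed), nᵢ = n₁ᵢ+n₀ᵢ.
Stratum 1 (≤ High school): n₁ = 121, n₀ = 387, n = 508; a·n₀/n = 60·387/508 = 45.7087; c·n₁/n = 88·121/508 = 20.9606
Stratum 2 (Some college): n₁ = 117, n₀ = 405, n = 522; a·n₀/n = 73·405/522 = 56.6379; c·n₁/n = 83·117/522 = 18.6034
Stratum 3 (≥ Bachelor's): n₁ = 279, n₀ = 89, n = 368; a·n₀/n = 134·89/368 = 32.4076; c·n₁/n = 26·279/368 = 19.7120
RR_MH = (45.7087 + 56.6379 + 32.4076) / (20.9606 + 18.6034 + 19.7120) = 134.7542 / 59.2760 = 2.27333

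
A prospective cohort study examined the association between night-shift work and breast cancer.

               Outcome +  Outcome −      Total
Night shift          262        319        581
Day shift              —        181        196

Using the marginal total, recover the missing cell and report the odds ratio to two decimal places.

9.91

The missing cell is in the unexposed row: 196 − 181 = 15.
So a = 262, b = 319, c = 15, d = 181.
OR = (a·d)/(b·c) = (262 × 181) / (319 × 15) = 47422 / 4785 = 9.91055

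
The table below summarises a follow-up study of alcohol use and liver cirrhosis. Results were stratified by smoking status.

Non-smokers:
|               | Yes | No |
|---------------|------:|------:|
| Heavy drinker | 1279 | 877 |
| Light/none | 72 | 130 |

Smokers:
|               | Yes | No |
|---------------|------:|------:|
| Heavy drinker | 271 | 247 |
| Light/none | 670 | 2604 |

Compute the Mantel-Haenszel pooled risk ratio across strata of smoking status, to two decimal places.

2.18

RR_MH = Σ(aᵢ·n₀ᵢ/nᵢ) / Σ(cᵢ·n₁ᵢ/nᵢ), with n₁ᵢ = aᵢ+bᵢ (exposed), n₀ᵢ = cᵢ+dᵢ (unexposed), nᵢ = n₁ᵢ+n₀ᵢ.
Stratum 1 (Non-smokers): n₁ = 2156, n₀ = 202, n = 2358; a·n₀/n = 1279·202/2358 = 109.5666; c·n₁/n = 72·2156/2358 = 65.8321
Stratum 2 (Smokers): n₁ = 518, n₀ = 3274, n = 3792; a·n₀/n = 271·3274/3792 = 233.9805; c·n₁/n = 670·518/3792 = 91.5243
RR_MH = (109.5666 + 233.9805) / (65.8321 + 91.5243) = 343.5471 / 157.3563 = 2.18324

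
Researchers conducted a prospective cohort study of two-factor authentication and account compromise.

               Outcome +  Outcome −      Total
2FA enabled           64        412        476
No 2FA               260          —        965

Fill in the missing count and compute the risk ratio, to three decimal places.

0.499

The missing cell is in the unexposed row: 965 − 260 = 705.
So a = 64, b = 412, c = 260, d = 705.
RR = [a/(a+b)] / [c/(c+d)] = (64/476) / (260/965) = 0.13445/0.26943 = 0.49903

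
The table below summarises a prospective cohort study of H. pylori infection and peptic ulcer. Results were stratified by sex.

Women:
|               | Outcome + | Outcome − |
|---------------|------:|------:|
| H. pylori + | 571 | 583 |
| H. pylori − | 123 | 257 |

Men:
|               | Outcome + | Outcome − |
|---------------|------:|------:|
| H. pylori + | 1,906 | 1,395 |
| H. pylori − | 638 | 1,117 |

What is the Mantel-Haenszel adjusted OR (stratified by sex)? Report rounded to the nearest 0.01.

2.32

OR_MH = Σ(aᵢdᵢ/nᵢ) / Σ(bᵢcᵢ/nᵢ), where nᵢ is the stratum total.
Stratum 1 (Women): n = 1534; a·d/n = 571·257/1534 = 95.6630; b·c/n = 583·123/1534 = 46.7464
Stratum 2 (Men): n = 5056; a·d/n = 1906·1117/5056 = 421.0843; b·c/n = 1395·638/5056 = 176.0305
OR_MH = (95.6630 + 421.0843) / (46.7464 + 176.0305) = 516.7472 / 222.7769 = 2.31957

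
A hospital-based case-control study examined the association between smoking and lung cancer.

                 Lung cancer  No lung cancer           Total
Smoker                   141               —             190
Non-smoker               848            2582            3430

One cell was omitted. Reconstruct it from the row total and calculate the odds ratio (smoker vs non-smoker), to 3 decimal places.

The missing cell is in the exposed row: 190 − 141 = 49.
So a = 141, b = 49, c = 848, d = 2582.
OR = (a·d)/(b·c) = (141 × 2582) / (49 × 848) = 364062 / 41552 = 8.76160

8.762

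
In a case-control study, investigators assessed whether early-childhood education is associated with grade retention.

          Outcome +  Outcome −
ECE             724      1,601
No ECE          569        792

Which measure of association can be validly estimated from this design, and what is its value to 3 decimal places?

0.629

Cells: a = 724, b = 1601, c = 569, d = 792.
This is a case-control study: participants were sampled on outcome status, so risks in the source population cannot be estimated directly — relative risk is not valid here. The odds ratio is the appropriate measure.
OR = (a·d)/(b·c) = (724 × 792) / (1601 × 569) = 573408 / 910969 = 0.62945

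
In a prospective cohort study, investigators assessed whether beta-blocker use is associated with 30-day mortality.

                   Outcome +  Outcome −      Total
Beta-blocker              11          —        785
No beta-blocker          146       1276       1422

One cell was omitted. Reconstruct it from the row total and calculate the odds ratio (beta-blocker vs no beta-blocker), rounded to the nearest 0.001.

The missing cell is in the exposed row: 785 − 11 = 774.
So a = 11, b = 774, c = 146, d = 1276.
OR = (a·d)/(b·c) = (11 × 1276) / (774 × 146) = 14036 / 113004 = 0.12421

0.124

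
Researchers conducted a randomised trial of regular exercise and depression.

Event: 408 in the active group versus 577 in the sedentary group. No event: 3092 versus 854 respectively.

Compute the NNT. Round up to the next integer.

4

Risk in treated group = 408/3500 = 0.11657; risk in control = 577/1431 = 0.40321.
Absolute risk reduction = 0.40321 − 0.11657 = 0.28664
NNT = 1 / ARR = 1 / 0.28664 = 3.489 → round up → 4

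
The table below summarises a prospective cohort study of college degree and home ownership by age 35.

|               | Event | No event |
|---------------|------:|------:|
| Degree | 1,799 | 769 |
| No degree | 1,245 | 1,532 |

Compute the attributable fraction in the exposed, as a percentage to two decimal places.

36.00

Cells: a = 1799, b = 769, c = 1245, d = 1532.
Risk in exposed = 1799/2568 = 0.70055; risk in unexposed = 1245/2777 = 0.44833.
RR = 0.70055/0.44833 = 1.56258
AR% = (RR − 1)/RR × 100 = (1.56258 − 1)/1.56258 × 100 = 36.0033%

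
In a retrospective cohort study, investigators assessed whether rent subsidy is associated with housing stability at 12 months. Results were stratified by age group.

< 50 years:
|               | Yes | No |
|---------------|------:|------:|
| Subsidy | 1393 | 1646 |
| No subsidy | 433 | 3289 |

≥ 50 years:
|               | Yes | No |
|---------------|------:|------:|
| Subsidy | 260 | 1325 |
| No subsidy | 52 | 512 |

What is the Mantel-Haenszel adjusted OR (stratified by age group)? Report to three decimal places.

OR_MH = Σ(aᵢdᵢ/nᵢ) / Σ(bᵢcᵢ/nᵢ), where nᵢ is the stratum total.
Stratum 1 (< 50 years): n = 6761; a·d/n = 1393·3289/6761 = 677.6478; b·c/n = 1646·433/6761 = 105.4161
Stratum 2 (≥ 50 years): n = 2149; a·d/n = 260·512/2149 = 61.9451; b·c/n = 1325·52/2149 = 32.0614
OR_MH = (677.6478 + 61.9451) / (105.4161 + 32.0614) = 739.5929 / 137.4775 = 5.37974

5.380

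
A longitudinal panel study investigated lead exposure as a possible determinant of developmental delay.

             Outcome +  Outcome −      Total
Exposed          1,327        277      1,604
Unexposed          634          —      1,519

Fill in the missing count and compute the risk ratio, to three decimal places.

The missing cell is in the unexposed row: 1519 − 634 = 885.
So a = 1327, b = 277, c = 634, d = 885.
RR = [a/(a+b)] / [c/(c+d)] = (1327/1604) / (634/1519) = 0.82731/0.41738 = 1.98214

1.982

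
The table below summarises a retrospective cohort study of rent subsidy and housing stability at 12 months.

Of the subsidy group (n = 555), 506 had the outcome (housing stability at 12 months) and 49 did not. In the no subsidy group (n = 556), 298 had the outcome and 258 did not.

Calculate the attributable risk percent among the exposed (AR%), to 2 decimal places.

41.21

From the description: a = 506, b = 49, c = 298, d = 258.
Risk in exposed = 506/555 = 0.91171; risk in unexposed = 298/556 = 0.53597.
RR = 0.91171/0.53597 = 1.70105
AR% = (RR − 1)/RR × 100 = (1.70105 − 1)/1.70105 × 100 = 41.2126%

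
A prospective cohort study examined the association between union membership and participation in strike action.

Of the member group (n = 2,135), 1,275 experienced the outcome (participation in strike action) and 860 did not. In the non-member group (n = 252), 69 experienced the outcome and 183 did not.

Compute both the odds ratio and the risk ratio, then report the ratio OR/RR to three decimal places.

1.803

From the description: a = 1275, b = 860, c = 69, d = 183.
OR = (1275·183)/(860·69) = 233325/59340 = 3.93200
Risk in exposed = 1275/2135 = 0.59719; risk in unexposed = 69/252 = 0.27381; RR = 2.18104
OR/RR = 3.93200 / 2.18104 = 1.80281
The outcome is not rare, so the OR lies further from 1 than the RR.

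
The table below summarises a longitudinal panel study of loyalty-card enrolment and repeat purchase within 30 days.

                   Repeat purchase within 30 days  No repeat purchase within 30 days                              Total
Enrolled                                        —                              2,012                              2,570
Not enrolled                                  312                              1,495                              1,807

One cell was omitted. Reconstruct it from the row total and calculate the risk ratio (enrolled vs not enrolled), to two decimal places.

The missing cell is in the exposed row: 2570 − 2012 = 558.
So a = 558, b = 2012, c = 312, d = 1495.
RR = [a/(a+b)] / [c/(c+d)] = (558/2570) / (312/1807) = 0.21712/0.17266 = 1.25749

1.26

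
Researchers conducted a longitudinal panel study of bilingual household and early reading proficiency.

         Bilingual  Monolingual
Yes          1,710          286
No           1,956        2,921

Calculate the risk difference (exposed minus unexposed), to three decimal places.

0.377

Reading the table with exposure as columns: a = 1710 (Bilingual, case), b = 1956 (Bilingual, non-case), c = 286 (Monolingual, case), d = 2921.
Risk in exposed = 1710/3666 = 0.466448; risk in unexposed = 286/3207 = 0.089180.
Risk difference = 0.466448 − 0.089180 = 0.377269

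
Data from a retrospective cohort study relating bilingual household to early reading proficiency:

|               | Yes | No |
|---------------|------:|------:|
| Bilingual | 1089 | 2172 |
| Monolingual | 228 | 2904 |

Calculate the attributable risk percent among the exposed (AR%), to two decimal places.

Cells: a = 1089, b = 2172, c = 228, d = 2904.
Risk in exposed = 1089/3261 = 0.33395; risk in unexposed = 228/3132 = 0.07280.
RR = 0.33395/0.07280 = 4.58737
AR% = (RR − 1)/RR × 100 = (4.58737 − 1)/4.58737 × 100 = 78.2010%

78.20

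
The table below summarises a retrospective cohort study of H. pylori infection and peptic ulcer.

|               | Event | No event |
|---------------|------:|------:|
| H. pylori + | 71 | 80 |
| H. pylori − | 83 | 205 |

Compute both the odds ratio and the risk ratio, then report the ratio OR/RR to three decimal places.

Cells: a = 71, b = 80, c = 83, d = 205.
OR = (71·205)/(80·83) = 14555/6640 = 2.19202
Risk in exposed = 71/151 = 0.47020; risk in unexposed = 83/288 = 0.28819; RR = 1.63153
OR/RR = 2.19202 / 1.63153 = 1.34353
The outcome is not rare, so the OR lies further from 1 than the RR.

1.344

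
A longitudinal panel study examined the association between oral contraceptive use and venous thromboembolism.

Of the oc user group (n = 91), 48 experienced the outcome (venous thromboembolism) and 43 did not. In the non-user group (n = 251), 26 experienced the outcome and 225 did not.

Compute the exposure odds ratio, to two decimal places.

From the description: a = 48, b = 43, c = 26, d = 225.
OR = (a·d)/(b·c) = (48 × 225) / (43 × 26) = 10800 / 1118 = 9.66011
The odds of venous thromboembolism are about 9.66 times as high in the oc user group.

9.66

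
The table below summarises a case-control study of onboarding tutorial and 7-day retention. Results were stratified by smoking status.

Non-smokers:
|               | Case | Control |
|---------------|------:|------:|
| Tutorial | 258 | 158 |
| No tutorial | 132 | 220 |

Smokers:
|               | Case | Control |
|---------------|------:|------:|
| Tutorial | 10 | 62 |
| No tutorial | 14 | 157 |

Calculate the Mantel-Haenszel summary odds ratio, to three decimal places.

2.615

OR_MH = Σ(aᵢdᵢ/nᵢ) / Σ(bᵢcᵢ/nᵢ), where nᵢ is the stratum total.
Stratum 1 (Non-smokers): n = 768; a·d/n = 258·220/768 = 73.9062; b·c/n = 158·132/768 = 27.1562
Stratum 2 (Smokers): n = 243; a·d/n = 10·157/243 = 6.4609; b·c/n = 62·14/243 = 3.5720
OR_MH = (73.9062 + 6.4609) / (27.1562 + 3.5720) = 80.3672 / 30.7283 = 2.61541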